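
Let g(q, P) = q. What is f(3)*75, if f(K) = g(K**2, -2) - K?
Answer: 450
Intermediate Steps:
f(K) = K**2 - K
f(3)*75 = (3*(-1 + 3))*75 = (3*2)*75 = 6*75 = 450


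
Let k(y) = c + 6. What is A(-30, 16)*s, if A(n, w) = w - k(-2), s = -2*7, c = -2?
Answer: -168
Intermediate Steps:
k(y) = 4 (k(y) = -2 + 6 = 4)
s = -14
A(n, w) = -4 + w (A(n, w) = w - 1*4 = w - 4 = -4 + w)
A(-30, 16)*s = (-4 + 16)*(-14) = 12*(-14) = -168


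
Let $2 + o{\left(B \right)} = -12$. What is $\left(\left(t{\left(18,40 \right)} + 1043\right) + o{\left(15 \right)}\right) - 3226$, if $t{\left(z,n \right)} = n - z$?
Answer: $-2175$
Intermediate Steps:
$o{\left(B \right)} = -14$ ($o{\left(B \right)} = -2 - 12 = -14$)
$\left(\left(t{\left(18,40 \right)} + 1043\right) + o{\left(15 \right)}\right) - 3226 = \left(\left(\left(40 - 18\right) + 1043\right) - 14\right) - 3226 = \left(\left(22 + 1043\right) - 14\right) - 3226 = \left(1065 - 14\right) - 3226 = 1051 - 3226 = -2175$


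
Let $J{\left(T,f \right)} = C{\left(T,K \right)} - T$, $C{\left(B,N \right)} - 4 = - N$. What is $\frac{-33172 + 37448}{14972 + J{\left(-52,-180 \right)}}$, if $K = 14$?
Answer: $\frac{2138}{7507} \approx 0.2848$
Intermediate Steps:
$C{\left(B,N \right)} = 4 - N$
$J{\left(T,f \right)} = -10 - T$ ($J{\left(T,f \right)} = \left(4 - 14\right) - T = -10 - T$)
$\frac{-33172 + 37448}{14972 + J{\left(-52,-180 \right)}} = \frac{-33172 + 37448}{14972 - -42} = \frac{4276}{14972 + \left(-10 + 52\right)} = \frac{4276}{14972 + 42} = \frac{4276}{15014} = 4276 \cdot \frac{1}{15014} = \frac{2138}{7507}$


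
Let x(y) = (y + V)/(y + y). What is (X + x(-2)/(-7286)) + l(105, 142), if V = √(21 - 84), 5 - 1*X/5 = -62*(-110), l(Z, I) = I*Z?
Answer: -279272381/14572 + 3*I*√7/29144 ≈ -19165.0 + 0.00027235*I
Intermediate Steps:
X = -34075 (X = 25 - (-310)*(-110) = 25 - 5*6820 = 25 - 34100 = -34075)
V = 3*I*√7 (V = √(-63) = 3*I*√7 ≈ 7.9373*I)
x(y) = (y + 3*I*√7)/(2*y) (x(y) = (y + 3*I*√7)/(y + y) = (y + 3*I*√7)/((2*y)) = (y + 3*I*√7)*(1/(2*y)) = (y + 3*I*√7)/(2*y))
(X + x(-2)/(-7286)) + l(105, 142) = (-34075 + ((½)*(-2 + 3*I*√7)/(-2))/(-7286)) + 142*105 = (-34075 + ((½)*(-½)*(-2 + 3*I*√7))*(-1/7286)) + 14910 = (-34075 + (½ - 3*I*√7/4)*(-1/7286)) + 14910 = (-34075 + (-1/14572 + 3*I*√7/29144)) + 14910 = (-496540901/14572 + 3*I*√7/29144) + 14910 = -279272381/14572 + 3*I*√7/29144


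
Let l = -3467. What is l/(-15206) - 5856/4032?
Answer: -195488/159663 ≈ -1.2244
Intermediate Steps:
l/(-15206) - 5856/4032 = -3467/(-15206) - 5856/4032 = -3467*(-1/15206) - 5856*1/4032 = 3467/15206 - 61/42 = -195488/159663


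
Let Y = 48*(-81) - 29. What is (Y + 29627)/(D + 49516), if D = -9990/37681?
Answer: 484389255/932901203 ≈ 0.51923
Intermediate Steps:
D = -9990/37681 (D = -9990*1/37681 = -9990/37681 ≈ -0.26512)
Y = -3917 (Y = -3888 - 29 = -3917)
(Y + 29627)/(D + 49516) = (-3917 + 29627)/(-9990/37681 + 49516) = 25710/(1865802406/37681) = 25710*(37681/1865802406) = 484389255/932901203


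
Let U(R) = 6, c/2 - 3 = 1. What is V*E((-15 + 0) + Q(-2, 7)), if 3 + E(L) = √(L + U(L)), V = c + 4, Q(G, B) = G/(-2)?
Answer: -36 + 24*I*√2 ≈ -36.0 + 33.941*I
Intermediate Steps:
c = 8 (c = 6 + 2*1 = 6 + 2 = 8)
Q(G, B) = -G/2 (Q(G, B) = G*(-½) = -G/2)
V = 12 (V = 8 + 4 = 12)
E(L) = -3 + √(6 + L) (E(L) = -3 + √(L + 6) = -3 + √(6 + L))
V*E((-15 + 0) + Q(-2, 7)) = 12*(-3 + √(6 + ((-15 + 0) - ½*(-2)))) = 12*(-3 + √(6 + (-15 + 1))) = 12*(-3 + √(6 - 14)) = 12*(-3 + √(-8)) = 12*(-3 + 2*I*√2) = -36 + 24*I*√2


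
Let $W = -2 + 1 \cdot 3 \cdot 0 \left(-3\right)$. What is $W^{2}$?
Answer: $4$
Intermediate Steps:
$W = -2$ ($W = -2 + 3 \cdot 0 = -2 + 0 = -2$)
$W^{2} = \left(-2\right)^{2} = 4$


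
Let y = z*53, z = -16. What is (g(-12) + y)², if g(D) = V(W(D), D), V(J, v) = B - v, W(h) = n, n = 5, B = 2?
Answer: 695556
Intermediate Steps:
W(h) = 5
V(J, v) = 2 - v
g(D) = 2 - D
y = -848 (y = -16*53 = -848)
(g(-12) + y)² = ((2 - 1*(-12)) - 848)² = ((2 + 12) - 848)² = (14 - 848)² = (-834)² = 695556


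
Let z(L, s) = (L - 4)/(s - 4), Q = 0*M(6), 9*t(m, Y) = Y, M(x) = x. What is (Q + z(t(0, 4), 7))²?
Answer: 1024/729 ≈ 1.4047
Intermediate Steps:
t(m, Y) = Y/9
Q = 0 (Q = 0*6 = 0)
z(L, s) = (-4 + L)/(-4 + s)
(Q + z(t(0, 4), 7))² = (0 + (-4 + (⅑)*4)/(-4 + 7))² = (0 + (-4 + 4/9)/3)² = (0 + (⅓)*(-32/9))² = (0 - 32/27)² = (-32/27)² = 1024/729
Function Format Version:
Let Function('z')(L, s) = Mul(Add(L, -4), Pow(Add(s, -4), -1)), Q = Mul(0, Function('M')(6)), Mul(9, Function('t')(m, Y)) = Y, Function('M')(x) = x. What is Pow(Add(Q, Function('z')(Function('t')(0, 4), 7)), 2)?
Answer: Rational(1024, 729) ≈ 1.4047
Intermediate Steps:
Function('t')(m, Y) = Mul(Rational(1, 9), Y)
Q = 0 (Q = Mul(0, 6) = 0)
Function('z')(L, s) = Mul(Pow(Add(-4, s), -1), Add(-4, L)) (Function('z')(L, s) = Mul(Add(-4, L), Pow(Add(-4, s), -1)) = Mul(Pow(Add(-4, s), -1), Add(-4, L)))
Pow(Add(Q, Function('z')(Function('t')(0, 4), 7)), 2) = Pow(Add(0, Mul(Pow(Add(-4, 7), -1), Add(-4, Mul(Rational(1, 9), 4)))), 2) = Pow(Add(0, Mul(Pow(3, -1), Add(-4, Rational(4, 9)))), 2) = Pow(Add(0, Mul(Rational(1, 3), Rational(-32, 9))), 2) = Pow(Add(0, Rational(-32, 27)), 2) = Pow(Rational(-32, 27), 2) = Rational(1024, 729)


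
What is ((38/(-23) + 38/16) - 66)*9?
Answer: -108099/184 ≈ -587.49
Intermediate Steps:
((38/(-23) + 38/16) - 66)*9 = ((38*(-1/23) + 38*(1/16)) - 66)*9 = ((-38/23 + 19/8) - 66)*9 = (133/184 - 66)*9 = -12011/184*9 = -108099/184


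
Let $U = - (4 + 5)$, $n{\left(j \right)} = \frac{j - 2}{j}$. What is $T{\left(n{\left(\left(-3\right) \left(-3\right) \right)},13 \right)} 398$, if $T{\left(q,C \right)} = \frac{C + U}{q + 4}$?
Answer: $\frac{14328}{43} \approx 333.21$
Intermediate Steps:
$n{\left(j \right)} = \frac{-2 + j}{j}$
$U = -9$ ($U = \left(-1\right) 9 = -9$)
$T{\left(q,C \right)} = \frac{-9 + C}{4 + q}$ ($T{\left(q,C \right)} = \frac{C - 9}{q + 4} = \frac{-9 + C}{4 + q}$)
$T{\left(n{\left(\left(-3\right) \left(-3\right) \right)},13 \right)} 398 = \frac{-9 + 13}{4 + \frac{-2 - -9}{\left(-3\right) \left(-3\right)}} 398 = \frac{1}{4 + \frac{-2 + 9}{9}} \cdot 4 \cdot 398 = \frac{1}{4 + \frac{1}{9} \cdot 7} \cdot 4 \cdot 398 = \frac{1}{4 + \frac{7}{9}} \cdot 4 \cdot 398 = \frac{1}{\frac{43}{9}} \cdot 4 \cdot 398 = \frac{9}{43} \cdot 4 \cdot 398 = \frac{36}{43} \cdot 398 = \frac{14328}{43}$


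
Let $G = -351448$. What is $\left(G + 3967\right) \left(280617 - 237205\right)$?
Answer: $-15084845172$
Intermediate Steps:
$\left(G + 3967\right) \left(280617 - 237205\right) = \left(-351448 + 3967\right) \left(280617 - 237205\right) = \left(-347481\right) 43412 = -15084845172$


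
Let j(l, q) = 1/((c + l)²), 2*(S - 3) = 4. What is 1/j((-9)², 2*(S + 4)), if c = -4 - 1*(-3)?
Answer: 6400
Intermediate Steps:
S = 5 (S = 3 + (½)*4 = 3 + 2 = 5)
c = -1 (c = -4 + 3 = -1)
j(l, q) = (-1 + l)⁻² (j(l, q) = 1/((-1 + l)²) = (-1 + l)⁻²)
1/j((-9)², 2*(S + 4)) = 1/((-1 + (-9)²)⁻²) = 1/((-1 + 81)⁻²) = 1/(80⁻²) = 1/(1/6400) = 6400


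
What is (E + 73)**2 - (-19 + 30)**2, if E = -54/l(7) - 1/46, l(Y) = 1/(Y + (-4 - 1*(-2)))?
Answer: 81881933/2116 ≈ 38697.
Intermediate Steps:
l(Y) = 1/(-2 + Y) (l(Y) = 1/(Y + (-4 + 2)) = 1/(Y - 2) = 1/(-2 + Y))
E = -12421/46 (E = -54/(1/(-2 + 7)) - 1/46 = -54/(1/5) - 1*1/46 = -54/1/5 - 1/46 = -54*5 - 1/46 = -270 - 1/46 = -12421/46 ≈ -270.02)
(E + 73)**2 - (-19 + 30)**2 = (-12421/46 + 73)**2 - (-19 + 30)**2 = (-9063/46)**2 - 1*11**2 = 82137969/2116 - 1*121 = 82137969/2116 - 121 = 81881933/2116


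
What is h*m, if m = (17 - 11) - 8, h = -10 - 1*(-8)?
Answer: 4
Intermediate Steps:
h = -2 (h = -10 + 8 = -2)
m = -2 (m = 6 - 8 = -2)
h*m = -2*(-2) = 4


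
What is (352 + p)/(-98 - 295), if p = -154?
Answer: -66/131 ≈ -0.50382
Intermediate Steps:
(352 + p)/(-98 - 295) = (352 - 154)/(-98 - 295) = 198/(-393) = 198*(-1/393) = -66/131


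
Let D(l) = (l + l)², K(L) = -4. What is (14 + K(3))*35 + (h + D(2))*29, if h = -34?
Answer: -172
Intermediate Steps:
D(l) = 4*l² (D(l) = (2*l)² = 4*l²)
(14 + K(3))*35 + (h + D(2))*29 = (14 - 4)*35 + (-34 + 4*2²)*29 = 10*35 + (-34 + 4*4)*29 = 350 + (-34 + 16)*29 = 350 - 18*29 = 350 - 522 = -172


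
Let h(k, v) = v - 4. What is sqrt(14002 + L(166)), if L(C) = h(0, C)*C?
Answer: sqrt(40894) ≈ 202.22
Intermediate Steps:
h(k, v) = -4 + v
L(C) = C*(-4 + C) (L(C) = (-4 + C)*C = C*(-4 + C))
sqrt(14002 + L(166)) = sqrt(14002 + 166*(-4 + 166)) = sqrt(14002 + 166*162) = sqrt(14002 + 26892) = sqrt(40894)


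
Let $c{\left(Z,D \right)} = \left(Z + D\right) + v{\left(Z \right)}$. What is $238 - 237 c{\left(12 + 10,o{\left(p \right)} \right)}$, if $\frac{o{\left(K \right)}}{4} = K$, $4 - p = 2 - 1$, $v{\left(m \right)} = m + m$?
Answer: $-18248$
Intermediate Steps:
$v{\left(m \right)} = 2 m$
$p = 3$ ($p = 4 - \left(2 - 1\right) = 4 - 1 = 3$)
$o{\left(K \right)} = 4 K$
$c{\left(Z,D \right)} = D + 3 Z$ ($c{\left(Z,D \right)} = \left(Z + D\right) + 2 Z = \left(D + Z\right) + 2 Z = D + 3 Z$)
$238 - 237 c{\left(12 + 10,o{\left(p \right)} \right)} = 238 - 237 \left(4 \cdot 3 + 3 \left(12 + 10\right)\right) = 238 - 237 \left(12 + 3 \cdot 22\right) = 238 - 237 \left(12 + 66\right) = 238 - 18486 = -18248$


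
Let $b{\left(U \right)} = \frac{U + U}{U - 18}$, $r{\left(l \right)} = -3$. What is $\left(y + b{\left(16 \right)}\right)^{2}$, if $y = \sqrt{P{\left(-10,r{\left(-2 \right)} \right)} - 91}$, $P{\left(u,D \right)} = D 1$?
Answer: $\left(-16 + i \sqrt{94}\right)^{2} \approx 162.0 - 310.25 i$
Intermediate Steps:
$P{\left(u,D \right)} = D$
$b{\left(U \right)} = \frac{2 U}{-18 + U}$
$y = i \sqrt{94}$ ($y = \sqrt{-3 - 91} = \sqrt{-94} = i \sqrt{94} \approx 9.6954 i$)
$\left(y + b{\left(16 \right)}\right)^{2} = \left(i \sqrt{94} + 2 \cdot 16 \frac{1}{-18 + 16}\right)^{2} = \left(i \sqrt{94} + 2 \cdot 16 \frac{1}{-2}\right)^{2} = \left(i \sqrt{94} + 2 \cdot 16 \left(- \frac{1}{2}\right)\right)^{2} = \left(i \sqrt{94} - 16\right)^{2} = \left(-16 + i \sqrt{94}\right)^{2}$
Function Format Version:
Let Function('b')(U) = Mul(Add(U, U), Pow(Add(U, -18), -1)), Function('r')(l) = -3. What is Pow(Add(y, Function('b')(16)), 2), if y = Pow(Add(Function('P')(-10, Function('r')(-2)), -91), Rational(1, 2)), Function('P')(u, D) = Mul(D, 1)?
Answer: Pow(Add(-16, Mul(I, Pow(94, Rational(1, 2)))), 2) ≈ Add(162.00, Mul(-310.25, I))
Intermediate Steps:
Function('P')(u, D) = D
Function('b')(U) = Mul(2, U, Pow(Add(-18, U), -1)) (Function('b')(U) = Mul(Mul(2, U), Pow(Add(-18, U), -1)) = Mul(2, U, Pow(Add(-18, U), -1)))
y = Mul(I, Pow(94, Rational(1, 2))) (y = Pow(Add(-3, -91), Rational(1, 2)) = Pow(-94, Rational(1, 2)) = Mul(I, Pow(94, Rational(1, 2))) ≈ Mul(9.6954, I))
Pow(Add(y, Function('b')(16)), 2) = Pow(Add(Mul(I, Pow(94, Rational(1, 2))), Mul(2, 16, Pow(Add(-18, 16), -1))), 2) = Pow(Add(Mul(I, Pow(94, Rational(1, 2))), Mul(2, 16, Pow(-2, -1))), 2) = Pow(Add(Mul(I, Pow(94, Rational(1, 2))), Mul(2, 16, Rational(-1, 2))), 2) = Pow(Add(Mul(I, Pow(94, Rational(1, 2))), -16), 2) = Pow(Add(-16, Mul(I, Pow(94, Rational(1, 2)))), 2)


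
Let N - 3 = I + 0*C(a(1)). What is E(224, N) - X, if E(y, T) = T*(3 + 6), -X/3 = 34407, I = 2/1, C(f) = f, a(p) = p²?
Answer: 103266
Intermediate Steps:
I = 2 (I = 1*2 = 2)
X = -103221 (X = -3*34407 = -103221)
N = 5 (N = 3 + (2 + 0*1²) = 3 + (2 + 0*1) = 3 + (2 + 0) = 3 + 2 = 5)
E(y, T) = 9*T (E(y, T) = T*9 = 9*T)
E(224, N) - X = 9*5 - 1*(-103221) = 45 + 103221 = 103266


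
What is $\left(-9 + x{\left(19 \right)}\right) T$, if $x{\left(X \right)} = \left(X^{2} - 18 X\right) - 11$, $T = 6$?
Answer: $-6$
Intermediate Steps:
$x{\left(X \right)} = -11 + X^{2} - 18 X$
$\left(-9 + x{\left(19 \right)}\right) T = \left(-9 - \left(353 - 361\right)\right) 6 = \left(-9 - -8\right) 6 = \left(-9 + 8\right) 6 = \left(-1\right) 6 = -6$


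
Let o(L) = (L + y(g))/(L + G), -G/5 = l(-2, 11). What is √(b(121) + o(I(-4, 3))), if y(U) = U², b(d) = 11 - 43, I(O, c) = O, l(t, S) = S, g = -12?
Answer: 26*I*√177/59 ≈ 5.8628*I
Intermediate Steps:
G = -55 (G = -5*11 = -55)
b(d) = -32
o(L) = (144 + L)/(-55 + L) (o(L) = (L + (-12)²)/(L - 55) = (L + 144)/(-55 + L) = (144 + L)/(-55 + L))
√(b(121) + o(I(-4, 3))) = √(-32 + (144 - 4)/(-55 - 4)) = √(-32 + 140/(-59)) = √(-32 - 1/59*140) = √(-32 - 140/59) = √(-2028/59) = 26*I*√177/59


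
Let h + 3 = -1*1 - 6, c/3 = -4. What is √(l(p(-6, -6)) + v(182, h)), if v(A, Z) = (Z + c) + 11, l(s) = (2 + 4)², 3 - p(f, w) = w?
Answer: 5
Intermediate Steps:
c = -12 (c = 3*(-4) = -12)
p(f, w) = 3 - w
l(s) = 36 (l(s) = 6² = 36)
h = -10 (h = -3 + (-1*1 - 6) = -3 + (-1 - 6) = -3 - 7 = -10)
v(A, Z) = -1 + Z (v(A, Z) = (Z - 12) + 11 = (-12 + Z) + 11 = -1 + Z)
√(l(p(-6, -6)) + v(182, h)) = √(36 + (-1 - 10)) = √(36 - 11) = √25 = 5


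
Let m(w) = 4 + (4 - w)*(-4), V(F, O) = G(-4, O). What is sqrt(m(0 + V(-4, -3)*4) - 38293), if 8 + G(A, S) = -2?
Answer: 7*I*sqrt(785) ≈ 196.13*I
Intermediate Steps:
G(A, S) = -10 (G(A, S) = -8 - 2 = -10)
V(F, O) = -10
m(w) = -12 + 4*w (m(w) = 4 + (-16 + 4*w) = -12 + 4*w)
sqrt(m(0 + V(-4, -3)*4) - 38293) = sqrt((-12 + 4*(0 - 10*4)) - 38293) = sqrt((-12 + 4*(0 - 40)) - 38293) = sqrt((-12 + 4*(-40)) - 38293) = sqrt((-12 - 160) - 38293) = sqrt(-172 - 38293) = sqrt(-38465) = 7*I*sqrt(785)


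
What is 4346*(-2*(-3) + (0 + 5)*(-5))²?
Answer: 1568906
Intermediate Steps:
4346*(-2*(-3) + (0 + 5)*(-5))² = 4346*(6 + 5*(-5))² = 4346*(6 - 25)² = 4346*(-19)² = 4346*361 = 1568906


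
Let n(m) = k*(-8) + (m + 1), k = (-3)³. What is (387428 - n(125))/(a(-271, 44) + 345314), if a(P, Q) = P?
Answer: 387086/345043 ≈ 1.1218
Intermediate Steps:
k = -27
n(m) = 217 + m (n(m) = -27*(-8) + (m + 1) = 216 + (1 + m) = 217 + m)
(387428 - n(125))/(a(-271, 44) + 345314) = (387428 - (217 + 125))/(-271 + 345314) = (387428 - 1*342)/345043 = (387428 - 342)*(1/345043) = 387086*(1/345043) = 387086/345043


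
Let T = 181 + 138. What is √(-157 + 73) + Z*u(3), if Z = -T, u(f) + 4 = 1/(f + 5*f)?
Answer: 22649/18 + 2*I*√21 ≈ 1258.3 + 9.1651*I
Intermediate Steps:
T = 319
u(f) = -4 + 1/(6*f) (u(f) = -4 + 1/(f + 5*f) = -4 + 1/(6*f))
Z = -319 (Z = -1*319 = -319)
√(-157 + 73) + Z*u(3) = √(-157 + 73) - 319*(-4 + (⅙)/3) = √(-84) - 319*(-4 + (⅙)*(⅓)) = 2*I*√21 - 319*(-4 + 1/18) = 2*I*√21 - 319*(-71/18) = 2*I*√21 + 22649/18 = 22649/18 + 2*I*√21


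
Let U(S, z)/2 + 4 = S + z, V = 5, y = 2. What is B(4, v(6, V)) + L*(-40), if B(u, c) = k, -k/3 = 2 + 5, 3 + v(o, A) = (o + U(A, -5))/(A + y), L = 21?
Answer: -861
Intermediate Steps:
U(S, z) = -8 + 2*S + 2*z (U(S, z) = -8 + 2*(S + z) = -8 + (2*S + 2*z) = -8 + 2*S + 2*z)
v(o, A) = -3 + (-18 + o + 2*A)/(2 + A) (v(o, A) = -3 + (o + (-8 + 2*A + 2*(-5)))/(A + 2) = -3 + (o + (-8 + 2*A - 10))/(2 + A) = -3 + (o + (-18 + 2*A))/(2 + A) = -3 + (-18 + o + 2*A)/(2 + A))
k = -21 (k = -3*(2 + 5) = -3*7 = -21)
B(u, c) = -21
B(4, v(6, V)) + L*(-40) = -21 + 21*(-40) = -21 - 840 = -861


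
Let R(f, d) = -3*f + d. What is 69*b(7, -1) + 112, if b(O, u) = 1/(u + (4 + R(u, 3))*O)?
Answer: 113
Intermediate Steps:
R(f, d) = d - 3*f
b(O, u) = 1/(u + O*(7 - 3*u)) (b(O, u) = 1/(u + (4 + (3 - 3*u))*O) = 1/(u + (7 - 3*u)*O) = 1/(u + O*(7 - 3*u)))
69*b(7, -1) + 112 = 69/(-1 + 7*7 - 3*7*(-1)) + 112 = 69/(-1 + 49 + 21) + 112 = 69/69 + 112 = 69*(1/69) + 112 = 1 + 112 = 113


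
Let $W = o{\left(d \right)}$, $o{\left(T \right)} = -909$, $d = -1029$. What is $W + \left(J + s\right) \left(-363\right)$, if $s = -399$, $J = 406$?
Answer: $-3450$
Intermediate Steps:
$W = -909$
$W + \left(J + s\right) \left(-363\right) = -909 + \left(406 - 399\right) \left(-363\right) = -909 + 7 \left(-363\right) = -909 - 2541 = -3450$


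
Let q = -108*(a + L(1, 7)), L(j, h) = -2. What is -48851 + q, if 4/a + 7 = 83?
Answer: -924173/19 ≈ -48641.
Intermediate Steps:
a = 1/19 (a = 4/(-7 + 83) = 4/76 = 4*(1/76) = 1/19 ≈ 0.052632)
q = 3996/19 (q = -108*(1/19 - 2) = -108*(-37/19) = 3996/19 ≈ 210.32)
-48851 + q = -48851 + 3996/19 = -924173/19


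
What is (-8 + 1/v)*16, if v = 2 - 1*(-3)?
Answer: -624/5 ≈ -124.80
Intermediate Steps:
v = 5 (v = 2 + 3 = 5)
(-8 + 1/v)*16 = (-8 + 1/5)*16 = (-8 + ⅕)*16 = -39/5*16 = -624/5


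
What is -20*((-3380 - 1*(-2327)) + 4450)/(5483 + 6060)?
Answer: -67940/11543 ≈ -5.8858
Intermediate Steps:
-20*((-3380 - 1*(-2327)) + 4450)/(5483 + 6060) = -20*((-3380 + 2327) + 4450)/11543 = -20*(-1053 + 4450)/11543 = -67940/11543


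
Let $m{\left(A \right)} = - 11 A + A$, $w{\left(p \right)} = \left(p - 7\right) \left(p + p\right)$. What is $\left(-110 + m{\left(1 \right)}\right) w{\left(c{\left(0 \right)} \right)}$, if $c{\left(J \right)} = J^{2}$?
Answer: $0$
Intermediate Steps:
$w{\left(p \right)} = 2 p \left(-7 + p\right)$ ($w{\left(p \right)} = \left(-7 + p\right) 2 p = 2 p \left(-7 + p\right)$)
$m{\left(A \right)} = - 10 A$
$\left(-110 + m{\left(1 \right)}\right) w{\left(c{\left(0 \right)} \right)} = \left(-110 - 10\right) 2 \cdot 0^{2} \left(-7 + 0^{2}\right) = \left(-110 - 10\right) 2 \cdot 0 \left(-7 + 0\right) = - 120 \cdot 2 \cdot 0 \left(-7\right) = \left(-120\right) 0 = 0$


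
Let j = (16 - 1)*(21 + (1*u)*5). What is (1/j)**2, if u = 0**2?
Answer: 1/99225 ≈ 1.0078e-5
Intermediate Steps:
u = 0
j = 315 (j = (16 - 1)*(21 + (1*0)*5) = 15*(21 + 0*5) = 15*(21 + 0) = 15*21 = 315)
(1/j)**2 = (1/315)**2 = 1/99225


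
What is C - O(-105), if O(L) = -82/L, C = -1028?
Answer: -108022/105 ≈ -1028.8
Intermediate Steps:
C - O(-105) = -1028 - (-82)/(-105) = -1028 - (-82)*(-1)/105 = -1028 - 1*82/105 = -1028 - 82/105 = -108022/105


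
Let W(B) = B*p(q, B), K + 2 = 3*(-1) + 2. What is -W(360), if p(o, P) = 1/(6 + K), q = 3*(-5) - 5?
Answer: -120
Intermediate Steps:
q = -20 (q = -15 - 5 = -20)
K = -3 (K = -2 + (3*(-1) + 2) = -2 + (-3 + 2) = -2 - 1 = -3)
p(o, P) = ⅓ (p(o, P) = 1/(6 - 3) = 1/3 = ⅓)
W(B) = B/3 (W(B) = B*(⅓) = B/3)
-W(360) = -360/3 = -1*120 = -120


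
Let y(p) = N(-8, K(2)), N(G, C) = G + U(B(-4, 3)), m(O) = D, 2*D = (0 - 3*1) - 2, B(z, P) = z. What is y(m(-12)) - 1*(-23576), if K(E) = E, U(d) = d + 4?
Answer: 23568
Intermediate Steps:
U(d) = 4 + d
D = -5/2 (D = ((0 - 3*1) - 2)/2 = ((0 - 3) - 2)/2 = (-3 - 2)/2 = (1/2)*(-5) = -5/2 ≈ -2.5000)
m(O) = -5/2
N(G, C) = G (N(G, C) = G + (4 - 4) = G + 0 = G)
y(p) = -8
y(m(-12)) - 1*(-23576) = -8 - 1*(-23576) = -8 + 23576 = 23568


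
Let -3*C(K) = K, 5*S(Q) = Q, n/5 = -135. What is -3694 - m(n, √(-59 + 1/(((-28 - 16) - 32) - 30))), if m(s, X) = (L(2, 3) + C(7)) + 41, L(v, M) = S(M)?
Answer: -55999/15 ≈ -3733.3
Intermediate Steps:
n = -675 (n = 5*(-135) = -675)
S(Q) = Q/5
L(v, M) = M/5
C(K) = -K/3
m(s, X) = 589/15 (m(s, X) = ((⅕)*3 - ⅓*7) + 41 = (⅗ - 7/3) + 41 = -26/15 + 41 = 589/15)
-3694 - m(n, √(-59 + 1/(((-28 - 16) - 32) - 30))) = -3694 - 1*589/15 = -3694 - 589/15 = -55999/15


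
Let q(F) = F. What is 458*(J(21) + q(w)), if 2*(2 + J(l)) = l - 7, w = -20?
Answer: -6870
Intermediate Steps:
J(l) = -11/2 + l/2 (J(l) = -2 + (l - 7)/2 = -2 + (-7 + l)/2 = -2 + (-7/2 + l/2) = -11/2 + l/2)
458*(J(21) + q(w)) = 458*((-11/2 + (½)*21) - 20) = 458*((-11/2 + 21/2) - 20) = 458*(5 - 20) = 458*(-15) = -6870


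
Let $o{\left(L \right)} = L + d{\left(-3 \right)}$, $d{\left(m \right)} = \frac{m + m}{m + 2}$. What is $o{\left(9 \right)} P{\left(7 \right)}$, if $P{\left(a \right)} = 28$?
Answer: $420$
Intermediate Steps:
$d{\left(m \right)} = \frac{2 m}{2 + m}$
$o{\left(L \right)} = 6 + L$ ($o{\left(L \right)} = L + 2 \left(-3\right) \frac{1}{2 - 3} = L + 2 \left(-3\right) \frac{1}{-1} = L + 2 \left(-3\right) \left(-1\right) = L + 6 = 6 + L$)
$o{\left(9 \right)} P{\left(7 \right)} = \left(6 + 9\right) 28 = 15 \cdot 28 = 420$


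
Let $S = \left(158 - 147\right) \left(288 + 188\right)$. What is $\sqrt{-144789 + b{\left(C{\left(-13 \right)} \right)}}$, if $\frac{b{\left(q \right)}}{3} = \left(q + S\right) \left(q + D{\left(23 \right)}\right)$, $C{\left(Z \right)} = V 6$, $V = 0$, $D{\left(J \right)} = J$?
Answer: $3 \sqrt{24055} \approx 465.29$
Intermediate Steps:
$S = 5236$ ($S = 11 \cdot 476 = 5236$)
$C{\left(Z \right)} = 0$ ($C{\left(Z \right)} = 0 \cdot 6 = 0$)
$b{\left(q \right)} = 3 \left(23 + q\right) \left(5236 + q\right)$ ($b{\left(q \right)} = 3 \left(q + 5236\right) \left(q + 23\right) = 3 \left(5236 + q\right) \left(23 + q\right) = 3 \left(23 + q\right) \left(5236 + q\right)$)
$\sqrt{-144789 + b{\left(C{\left(-13 \right)} \right)}} = \sqrt{-144789 + \left(361284 + 3 \cdot 0^{2} + 15777 \cdot 0\right)} = \sqrt{-144789 + \left(361284 + 3 \cdot 0 + 0\right)} = \sqrt{-144789 + \left(361284 + 0 + 0\right)} = \sqrt{-144789 + 361284} = \sqrt{216495} = 3 \sqrt{24055}$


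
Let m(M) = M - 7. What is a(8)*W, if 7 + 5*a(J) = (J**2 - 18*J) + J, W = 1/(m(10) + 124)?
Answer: -79/635 ≈ -0.12441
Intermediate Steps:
m(M) = -7 + M
W = 1/127 (W = 1/((-7 + 10) + 124) = 1/(3 + 124) = 1/127 ≈ 0.0078740)
a(J) = -7/5 - 17*J/5 + J**2/5 (a(J) = -7/5 + ((J**2 - 18*J) + J)/5 = -7/5 + (J**2 - 17*J)/5 = -7/5 + (-17*J/5 + J**2/5) = -7/5 - 17*J/5 + J**2/5)
a(8)*W = (-7/5 - 17/5*8 + (1/5)*8**2)*(1/127) = (-7/5 - 136/5 + (1/5)*64)*(1/127) = (-7/5 - 136/5 + 64/5)*(1/127) = -79/5*1/127 = -79/635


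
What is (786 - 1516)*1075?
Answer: -784750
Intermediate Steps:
(786 - 1516)*1075 = -730*1075 = -784750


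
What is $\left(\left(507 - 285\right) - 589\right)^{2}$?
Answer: $134689$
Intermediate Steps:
$\left(\left(507 - 285\right) - 589\right)^{2} = \left(222 - 589\right)^{2} = \left(-367\right)^{2} = 134689$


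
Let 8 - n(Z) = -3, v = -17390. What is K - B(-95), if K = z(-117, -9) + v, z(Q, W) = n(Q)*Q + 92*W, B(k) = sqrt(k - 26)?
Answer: -19505 - 11*I ≈ -19505.0 - 11.0*I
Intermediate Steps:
n(Z) = 11 (n(Z) = 8 - 1*(-3) = 8 + 3 = 11)
B(k) = sqrt(-26 + k)
z(Q, W) = 11*Q + 92*W
K = -19505 (K = (11*(-117) + 92*(-9)) - 17390 = (-1287 - 828) - 17390 = -2115 - 17390 = -19505)
K - B(-95) = -19505 - sqrt(-26 - 95) = -19505 - sqrt(-121) = -19505 - 11*I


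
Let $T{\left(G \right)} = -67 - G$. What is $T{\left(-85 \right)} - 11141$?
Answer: $-11123$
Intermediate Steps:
$T{\left(-85 \right)} - 11141 = \left(-67 - -85\right) - 11141 = \left(-67 + 85\right) - 11141 = 18 - 11141 = -11123$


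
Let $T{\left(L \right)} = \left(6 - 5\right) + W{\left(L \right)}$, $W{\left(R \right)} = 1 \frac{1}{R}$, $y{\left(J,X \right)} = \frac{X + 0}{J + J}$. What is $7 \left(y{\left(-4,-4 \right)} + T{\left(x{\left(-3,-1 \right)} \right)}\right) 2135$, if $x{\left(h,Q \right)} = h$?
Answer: $\frac{104615}{6} \approx 17436.0$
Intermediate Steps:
$y{\left(J,X \right)} = \frac{X}{2 J}$
$W{\left(R \right)} = \frac{1}{R}$
$T{\left(L \right)} = 1 + \frac{1}{L}$ ($T{\left(L \right)} = \left(6 - 5\right) + \frac{1}{L} = 1 + \frac{1}{L}$)
$7 \left(y{\left(-4,-4 \right)} + T{\left(x{\left(-3,-1 \right)} \right)}\right) 2135 = 7 \left(\frac{1}{2} \left(-4\right) \frac{1}{-4} + \frac{1 - 3}{-3}\right) 2135 = 7 \left(\frac{1}{2} \left(-4\right) \left(- \frac{1}{4}\right) - - \frac{2}{3}\right) 2135 = 7 \left(\frac{1}{2} + \frac{2}{3}\right) 2135 = 7 \cdot \frac{7}{6} \cdot 2135 = \frac{49}{6} \cdot 2135 = \frac{104615}{6}$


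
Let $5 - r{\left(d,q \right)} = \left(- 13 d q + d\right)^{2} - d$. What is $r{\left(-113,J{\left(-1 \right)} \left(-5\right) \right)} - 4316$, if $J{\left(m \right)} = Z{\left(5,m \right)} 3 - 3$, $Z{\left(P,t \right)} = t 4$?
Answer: $-12113648268$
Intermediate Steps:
$Z{\left(P,t \right)} = 4 t$
$J{\left(m \right)} = -3 + 12 m$ ($J{\left(m \right)} = 4 m 3 - 3 = 12 m - 3 = -3 + 12 m$)
$r{\left(d,q \right)} = 5 + d - \left(d - 13 d q\right)^{2}$ ($r{\left(d,q \right)} = 5 - \left(\left(- 13 d q + d\right)^{2} - d\right) = 5 - \left(\left(d - 13 d q\right)^{2} - d\right) = 5 + \left(d - \left(d - 13 d q\right)^{2}\right) = 5 + d - \left(d - 13 d q\right)^{2}$)
$r{\left(-113,J{\left(-1 \right)} \left(-5\right) \right)} - 4316 = \left(5 - 113 - \left(-113\right)^{2} \left(-1 + 13 \left(-3 + 12 \left(-1\right)\right) \left(-5\right)\right)^{2}\right) - 4316 = \left(5 - 113 - 12769 \left(-1 + 13 \left(-3 - 12\right) \left(-5\right)\right)^{2}\right) - 4316 = \left(5 - 113 - 12769 \left(-1 + 13 \left(\left(-15\right) \left(-5\right)\right)\right)^{2}\right) - 4316 = \left(5 - 113 - 12769 \left(-1 + 13 \cdot 75\right)^{2}\right) - 4316 = \left(5 - 113 - 12769 \left(-1 + 975\right)^{2}\right) - 4316 = \left(5 - 113 - 12769 \cdot 974^{2}\right) - 4316 = \left(5 - 113 - 12769 \cdot 948676\right) - 4316 = \left(5 - 113 - 12113643844\right) - 4316 = -12113643952 - 4316 = -12113648268$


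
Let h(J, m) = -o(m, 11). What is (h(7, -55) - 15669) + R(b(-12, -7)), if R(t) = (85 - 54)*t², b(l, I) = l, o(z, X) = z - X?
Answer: -11139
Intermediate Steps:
h(J, m) = 11 - m (h(J, m) = -(m - 1*11) = -(m - 11) = -(-11 + m) = 11 - m)
R(t) = 31*t²
(h(7, -55) - 15669) + R(b(-12, -7)) = ((11 - 1*(-55)) - 15669) + 31*(-12)² = ((11 + 55) - 15669) + 31*144 = (66 - 15669) + 4464 = -15603 + 4464 = -11139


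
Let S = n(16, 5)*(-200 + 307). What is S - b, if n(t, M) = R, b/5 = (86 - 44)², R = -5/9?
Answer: -79915/9 ≈ -8879.4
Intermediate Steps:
R = -5/9 (R = -5*⅑ = -5/9 ≈ -0.55556)
b = 8820 (b = 5*(86 - 44)² = 5*42² = 5*1764 = 8820)
n(t, M) = -5/9
S = -535/9 (S = -5*(-200 + 307)/9 = -5/9*107 = -535/9 ≈ -59.444)
S - b = -535/9 - 1*8820 = -535/9 - 8820 = -79915/9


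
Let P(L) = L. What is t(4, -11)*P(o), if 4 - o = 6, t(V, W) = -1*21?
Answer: 42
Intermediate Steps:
t(V, W) = -21
o = -2 (o = 4 - 1*6 = 4 - 6 = -2)
t(4, -11)*P(o) = -21*(-2) = 42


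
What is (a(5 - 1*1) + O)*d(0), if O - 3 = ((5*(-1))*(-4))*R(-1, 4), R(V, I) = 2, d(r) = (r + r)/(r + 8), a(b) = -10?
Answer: 0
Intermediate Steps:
d(r) = 2*r/(8 + r) (d(r) = (2*r)/(8 + r) = 2*r/(8 + r))
O = 43 (O = 3 + ((5*(-1))*(-4))*2 = 3 - 5*(-4)*2 = 3 + 20*2 = 3 + 40 = 43)
(a(5 - 1*1) + O)*d(0) = (-10 + 43)*(2*0/(8 + 0)) = 33*(2*0/8) = 33*(2*0*(1/8)) = 33*0 = 0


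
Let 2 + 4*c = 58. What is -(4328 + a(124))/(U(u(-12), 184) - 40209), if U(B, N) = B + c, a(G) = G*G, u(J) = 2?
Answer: 19704/40193 ≈ 0.49023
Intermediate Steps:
c = 14 (c = -1/2 + (1/4)*58 = -1/2 + 29/2 = 14)
a(G) = G**2
U(B, N) = 14 + B (U(B, N) = B + 14 = 14 + B)
-(4328 + a(124))/(U(u(-12), 184) - 40209) = -(4328 + 124**2)/((14 + 2) - 40209) = -(4328 + 15376)/(16 - 40209) = -19704/(-40193) = -19704*(-1)/40193 = -1*(-19704/40193) = 19704/40193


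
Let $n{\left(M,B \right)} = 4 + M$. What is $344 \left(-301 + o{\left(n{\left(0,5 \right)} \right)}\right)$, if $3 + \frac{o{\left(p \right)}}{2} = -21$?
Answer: $-120056$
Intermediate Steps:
$o{\left(p \right)} = -48$ ($o{\left(p \right)} = -6 + 2 \left(-21\right) = -6 - 42 = -48$)
$344 \left(-301 + o{\left(n{\left(0,5 \right)} \right)}\right) = 344 \left(-301 - 48\right) = 344 \left(-349\right) = -120056$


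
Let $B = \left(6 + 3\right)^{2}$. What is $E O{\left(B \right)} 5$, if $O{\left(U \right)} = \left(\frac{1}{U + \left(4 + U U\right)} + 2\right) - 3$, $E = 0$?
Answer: $0$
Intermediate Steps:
$B = 81$ ($B = 9^{2} = 81$)
$O{\left(U \right)} = -1 + \frac{1}{4 + U + U^{2}}$ ($O{\left(U \right)} = \left(\frac{1}{U + \left(4 + U^{2}\right)} + 2\right) - 3 = \left(\frac{1}{4 + U + U^{2}} + 2\right) - 3 = \left(2 + \frac{1}{4 + U + U^{2}}\right) - 3 = -1 + \frac{1}{4 + U + U^{2}}$)
$E O{\left(B \right)} 5 = 0 \frac{-3 - 81 - 81^{2}}{4 + 81 + 81^{2}} \cdot 5 = 0 \frac{-3 - 81 - 6561}{4 + 81 + 6561} \cdot 5 = 0 \frac{-3 - 81 - 6561}{6646} \cdot 5 = 0 \cdot \frac{1}{6646} \left(-6645\right) 5 = 0 \left(- \frac{6645}{6646}\right) 5 = 0 \cdot 5 = 0$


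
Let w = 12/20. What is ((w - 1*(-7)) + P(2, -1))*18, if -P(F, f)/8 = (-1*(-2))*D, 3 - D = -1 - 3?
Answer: -9396/5 ≈ -1879.2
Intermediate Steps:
D = 7 (D = 3 - (-1 - 3) = 3 - 1*(-4) = 3 + 4 = 7)
w = ⅗ (w = 12*(1/20) = ⅗ ≈ 0.60000)
P(F, f) = -112 (P(F, f) = -8*(-1*(-2))*7 = -16*7 = -8*14 = -112)
((w - 1*(-7)) + P(2, -1))*18 = ((⅗ - 1*(-7)) - 112)*18 = ((⅗ + 7) - 112)*18 = (38/5 - 112)*18 = -522/5*18 = -9396/5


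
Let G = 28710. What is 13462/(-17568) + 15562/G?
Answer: -3141689/14010480 ≈ -0.22424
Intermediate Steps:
13462/(-17568) + 15562/G = 13462/(-17568) + 15562/28710 = 13462*(-1/17568) + 15562*(1/28710) = -6731/8784 + 7781/14355 = -3141689/14010480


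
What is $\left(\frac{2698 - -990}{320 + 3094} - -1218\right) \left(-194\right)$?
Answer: $- \frac{403708180}{1707} \approx -2.365 \cdot 10^{5}$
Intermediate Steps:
$\left(\frac{2698 - -990}{320 + 3094} - -1218\right) \left(-194\right) = \left(\frac{2698 + 990}{3414} + 1218\right) \left(-194\right) = \left(3688 \cdot \frac{1}{3414} + 1218\right) \left(-194\right) = \left(\frac{1844}{1707} + 1218\right) \left(-194\right) = \frac{2080970}{1707} \left(-194\right) = - \frac{403708180}{1707}$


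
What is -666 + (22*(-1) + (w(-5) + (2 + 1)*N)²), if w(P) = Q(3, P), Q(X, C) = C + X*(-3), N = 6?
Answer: -672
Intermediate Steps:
Q(X, C) = C - 3*X
w(P) = -9 + P (w(P) = P - 3*3 = P - 9 = -9 + P)
-666 + (22*(-1) + (w(-5) + (2 + 1)*N)²) = -666 + (22*(-1) + ((-9 - 5) + (2 + 1)*6)²) = -666 + (-22 + (-14 + 3*6)²) = -666 + (-22 + (-14 + 18)²) = -666 + (-22 + 4²) = -666 + (-22 + 16) = -666 - 6 = -672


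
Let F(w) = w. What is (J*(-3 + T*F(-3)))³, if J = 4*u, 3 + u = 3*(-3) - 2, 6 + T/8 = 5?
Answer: -1626379776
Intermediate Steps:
T = -8 (T = -48 + 8*5 = -48 + 40 = -8)
u = -14 (u = -3 + (3*(-3) - 2) = -3 + (-9 - 2) = -3 - 11 = -14)
J = -56 (J = 4*(-14) = -56)
(J*(-3 + T*F(-3)))³ = (-56*(-3 - 8*(-3)))³ = (-56*(-3 + 24))³ = (-56*21)³ = (-1176)³ = -1626379776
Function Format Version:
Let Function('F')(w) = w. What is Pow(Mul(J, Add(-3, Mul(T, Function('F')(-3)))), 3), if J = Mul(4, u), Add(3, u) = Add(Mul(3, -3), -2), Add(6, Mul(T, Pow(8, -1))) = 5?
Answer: -1626379776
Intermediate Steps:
T = -8 (T = Add(-48, Mul(8, 5)) = Add(-48, 40) = -8)
u = -14 (u = Add(-3, Add(Mul(3, -3), -2)) = Add(-3, Add(-9, -2)) = Add(-3, -11) = -14)
J = -56 (J = Mul(4, -14) = -56)
Pow(Mul(J, Add(-3, Mul(T, Function('F')(-3)))), 3) = Pow(Mul(-56, Add(-3, Mul(-8, -3))), 3) = Pow(Mul(-56, Add(-3, 24)), 3) = Pow(Mul(-56, 21), 3) = Pow(-1176, 3) = -1626379776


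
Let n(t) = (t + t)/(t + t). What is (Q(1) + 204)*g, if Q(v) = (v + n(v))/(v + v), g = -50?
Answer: -10250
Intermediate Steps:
n(t) = 1 (n(t) = (2*t)/((2*t)) = (2*t)*(1/(2*t)) = 1)
Q(v) = (1 + v)/(2*v) (Q(v) = (v + 1)/(v + v) = (1 + v)/((2*v)) = (1 + v)*(1/(2*v)) = (1 + v)/(2*v))
(Q(1) + 204)*g = ((½)*(1 + 1)/1 + 204)*(-50) = ((½)*1*2 + 204)*(-50) = (1 + 204)*(-50) = 205*(-50) = -10250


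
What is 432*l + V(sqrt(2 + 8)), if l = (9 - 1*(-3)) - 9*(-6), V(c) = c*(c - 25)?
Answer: 28522 - 25*sqrt(10) ≈ 28443.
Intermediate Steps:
V(c) = c*(-25 + c)
l = 66 (l = (9 + 3) + 54 = 12 + 54 = 66)
432*l + V(sqrt(2 + 8)) = 432*66 + sqrt(2 + 8)*(-25 + sqrt(2 + 8)) = 28512 + sqrt(10)*(-25 + sqrt(10))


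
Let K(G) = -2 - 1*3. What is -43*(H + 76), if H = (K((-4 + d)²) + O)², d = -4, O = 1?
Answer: -3956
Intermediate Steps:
K(G) = -5 (K(G) = -2 - 3 = -5)
H = 16 (H = (-5 + 1)² = (-4)² = 16)
-43*(H + 76) = -43*(16 + 76) = -43*92 = -3956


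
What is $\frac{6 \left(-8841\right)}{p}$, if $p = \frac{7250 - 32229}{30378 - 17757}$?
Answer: $\frac{669493566}{24979} \approx 26802.0$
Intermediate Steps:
$p = - \frac{24979}{12621} \approx -1.9792$
$\frac{6 \left(-8841\right)}{p} = \frac{6 \left(-8841\right)}{- \frac{24979}{12621}} = \left(-53046\right) \left(- \frac{12621}{24979}\right) = \frac{669493566}{24979}$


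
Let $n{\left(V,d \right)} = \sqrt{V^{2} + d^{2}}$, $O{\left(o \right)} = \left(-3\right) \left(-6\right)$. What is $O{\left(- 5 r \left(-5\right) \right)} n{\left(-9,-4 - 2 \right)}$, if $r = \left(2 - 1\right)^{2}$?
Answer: $54 \sqrt{13} \approx 194.7$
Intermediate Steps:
$r = 1$ ($r = 1^{2} = 1$)
$O{\left(o \right)} = 18$
$O{\left(- 5 r \left(-5\right) \right)} n{\left(-9,-4 - 2 \right)} = 18 \sqrt{\left(-9\right)^{2} + \left(-4 - 2\right)^{2}} = 18 \sqrt{81 + \left(-6\right)^{2}} = 18 \sqrt{81 + 36} = 18 \sqrt{117} = 18 \cdot 3 \sqrt{13} = 54 \sqrt{13}$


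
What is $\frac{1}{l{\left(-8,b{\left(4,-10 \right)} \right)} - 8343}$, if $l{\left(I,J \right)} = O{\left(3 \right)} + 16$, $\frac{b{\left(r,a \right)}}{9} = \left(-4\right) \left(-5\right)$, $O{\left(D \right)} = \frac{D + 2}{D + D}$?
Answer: $- \frac{6}{49957} \approx -0.0001201$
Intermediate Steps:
$O{\left(D \right)} = \frac{2 + D}{2 D}$
$b{\left(r,a \right)} = 180$ ($b{\left(r,a \right)} = 9 \left(\left(-4\right) \left(-5\right)\right) = 9 \cdot 20 = 180$)
$l{\left(I,J \right)} = \frac{101}{6}$ ($l{\left(I,J \right)} = \frac{2 + 3}{2 \cdot 3} + 16 = \frac{1}{2} \cdot \frac{1}{3} \cdot 5 + 16 = \frac{5}{6} + 16 = \frac{101}{6}$)
$\frac{1}{l{\left(-8,b{\left(4,-10 \right)} \right)} - 8343} = \frac{1}{\frac{101}{6} - 8343} = \frac{1}{- \frac{49957}{6}} = - \frac{6}{49957}$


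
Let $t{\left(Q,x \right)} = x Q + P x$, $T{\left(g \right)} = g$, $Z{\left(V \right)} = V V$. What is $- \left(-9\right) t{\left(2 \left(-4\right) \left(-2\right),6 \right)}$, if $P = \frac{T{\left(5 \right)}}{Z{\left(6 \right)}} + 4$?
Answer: $\frac{2175}{2} \approx 1087.5$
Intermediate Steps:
$Z{\left(V \right)} = V^{2}$
$P = \frac{149}{36}$ ($P = \frac{5}{6^{2}} + 4 = \frac{5}{36} + 4 = \frac{149}{36} \approx 4.1389$)
$t{\left(Q,x \right)} = \frac{149 x}{36} + Q x$ ($t{\left(Q,x \right)} = x Q + \frac{149 x}{36} = Q x + \frac{149 x}{36} = \frac{149 x}{36} + Q x$)
$- \left(-9\right) t{\left(2 \left(-4\right) \left(-2\right),6 \right)} = - \left(-9\right) \frac{1}{36} \cdot 6 \left(149 + 36 \cdot 2 \left(-4\right) \left(-2\right)\right) = - \left(-9\right) \frac{1}{36} \cdot 6 \left(149 + 36 \left(\left(-8\right) \left(-2\right)\right)\right) = - \left(-9\right) \frac{1}{36} \cdot 6 \left(149 + 36 \cdot 16\right) = - \left(-9\right) \frac{1}{36} \cdot 6 \left(149 + 576\right) = - \left(-9\right) \frac{1}{36} \cdot 6 \cdot 725 = - \frac{\left(-9\right) 725}{6} = \left(-1\right) \left(- \frac{2175}{2}\right) = \frac{2175}{2}$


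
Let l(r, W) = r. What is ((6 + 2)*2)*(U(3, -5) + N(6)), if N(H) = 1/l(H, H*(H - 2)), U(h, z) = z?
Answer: -232/3 ≈ -77.333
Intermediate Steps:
N(H) = 1/H
((6 + 2)*2)*(U(3, -5) + N(6)) = ((6 + 2)*2)*(-5 + 1/6) = (8*2)*(-5 + 1/6) = 16*(-29/6) = -232/3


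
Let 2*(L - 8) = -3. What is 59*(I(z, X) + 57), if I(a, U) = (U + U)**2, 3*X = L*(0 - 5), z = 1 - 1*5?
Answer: 279542/9 ≈ 31060.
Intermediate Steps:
L = 13/2 (L = 8 + (1/2)*(-3) = 8 - 3/2 = 13/2 ≈ 6.5000)
z = -4 (z = 1 - 5 = -4)
X = -65/6 (X = (13*(0 - 5)/2)/3 = ((13/2)*(-5))/3 = (1/3)*(-65/2) = -65/6 ≈ -10.833)
I(a, U) = 4*U**2 (I(a, U) = (2*U)**2 = 4*U**2)
59*(I(z, X) + 57) = 59*(4*(-65/6)**2 + 57) = 59*(4*(4225/36) + 57) = 59*(4225/9 + 57) = 59*(4738/9) = 279542/9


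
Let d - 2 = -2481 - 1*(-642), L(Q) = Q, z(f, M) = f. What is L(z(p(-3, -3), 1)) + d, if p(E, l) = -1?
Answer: -1838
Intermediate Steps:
d = -1837 (d = 2 + (-2481 - 1*(-642)) = 2 + (-2481 + 642) = 2 - 1839 = -1837)
L(z(p(-3, -3), 1)) + d = -1 - 1837 = -1838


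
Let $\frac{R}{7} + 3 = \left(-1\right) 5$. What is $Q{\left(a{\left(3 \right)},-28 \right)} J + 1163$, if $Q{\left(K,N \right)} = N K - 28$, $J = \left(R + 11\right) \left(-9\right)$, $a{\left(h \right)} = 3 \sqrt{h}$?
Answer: $-10177 - 34020 \sqrt{3} \approx -69101.0$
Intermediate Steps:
$R = -56$ ($R = -21 + 7 \left(\left(-1\right) 5\right) = -21 + 7 \left(-5\right) = -21 - 35 = -56$)
$J = 405$ ($J = \left(-56 + 11\right) \left(-9\right) = \left(-45\right) \left(-9\right) = 405$)
$Q{\left(K,N \right)} = -28 + K N$ ($Q{\left(K,N \right)} = K N - 28 = -28 + K N$)
$Q{\left(a{\left(3 \right)},-28 \right)} J + 1163 = \left(-28 + 3 \sqrt{3} \left(-28\right)\right) 405 + 1163 = \left(-28 - 84 \sqrt{3}\right) 405 + 1163 = \left(-11340 - 34020 \sqrt{3}\right) + 1163 = -10177 - 34020 \sqrt{3}$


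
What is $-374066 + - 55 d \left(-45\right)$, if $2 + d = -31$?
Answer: $-455741$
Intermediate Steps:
$d = -33$ ($d = -2 - 31 = -33$)
$-374066 + - 55 d \left(-45\right) = -374066 + \left(-55\right) \left(-33\right) \left(-45\right) = -374066 + 1815 \left(-45\right) = -374066 - 81675 = -455741$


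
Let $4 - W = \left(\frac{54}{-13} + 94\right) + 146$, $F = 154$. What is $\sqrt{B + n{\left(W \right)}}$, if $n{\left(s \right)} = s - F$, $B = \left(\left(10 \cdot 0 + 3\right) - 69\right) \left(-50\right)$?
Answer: $\frac{2 \sqrt{123123}}{13} \approx 53.983$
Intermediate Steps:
$B = 3300$ ($B = \left(\left(0 + 3\right) - 69\right) \left(-50\right) = \left(3 - 69\right) \left(-50\right) = \left(-66\right) \left(-50\right) = 3300$)
$W = - \frac{3014}{13}$ ($W = 4 - \left(\left(\frac{54}{-13} + 94\right) + 146\right) = 4 - \left(\left(54 \left(- \frac{1}{13}\right) + 94\right) + 146\right) = 4 - \left(\left(- \frac{54}{13} + 94\right) + 146\right) = 4 - \left(\frac{1168}{13} + 146\right) = 4 - \frac{3066}{13} = - \frac{3014}{13} \approx -231.85$)
$n{\left(s \right)} = -154 + s$ ($n{\left(s \right)} = s - 154 = -154 + s$)
$\sqrt{B + n{\left(W \right)}} = \sqrt{3300 - \frac{5016}{13}} = \sqrt{\frac{37884}{13}} = \frac{2 \sqrt{123123}}{13}$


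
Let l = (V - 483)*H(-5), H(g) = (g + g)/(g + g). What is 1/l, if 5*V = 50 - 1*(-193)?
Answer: -5/2172 ≈ -0.0023020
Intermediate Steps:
V = 243/5 (V = (50 - 1*(-193))/5 = (50 + 193)/5 = (⅕)*243 = 243/5 ≈ 48.600)
H(g) = 1 (H(g) = (2*g)/((2*g)) = (2*g)*(1/(2*g)) = 1)
l = -2172/5 (l = (243/5 - 483)*1 = -2172/5*1 = -2172/5 ≈ -434.40)
1/l = 1/(-2172/5) = -5/2172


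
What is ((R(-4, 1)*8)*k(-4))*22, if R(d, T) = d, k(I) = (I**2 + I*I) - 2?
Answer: -21120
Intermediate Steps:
k(I) = -2 + 2*I**2 (k(I) = (I**2 + I**2) - 2 = 2*I**2 - 2 = -2 + 2*I**2)
((R(-4, 1)*8)*k(-4))*22 = ((-4*8)*(-2 + 2*(-4)**2))*22 = -32*(-2 + 2*16)*22 = -32*(-2 + 32)*22 = -32*30*22 = -960*22 = -21120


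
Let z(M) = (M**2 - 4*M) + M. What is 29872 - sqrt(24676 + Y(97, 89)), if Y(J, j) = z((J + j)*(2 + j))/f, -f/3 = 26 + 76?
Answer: 29872 - I*sqrt(263394073)/17 ≈ 29872.0 - 954.67*I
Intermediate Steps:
f = -306 (f = -3*(26 + 76) = -3*102 = -306)
z(M) = M**2 - 3*M
Y(J, j) = -(-3 + (2 + j)*(J + j))*(2 + j)*(J + j)/306 (Y(J, j) = (((J + j)*(2 + j))*(-3 + (J + j)*(2 + j)))/(-306) = (((2 + j)*(J + j))*(-3 + (2 + j)*(J + j)))*(-1/306) = ((-3 + (2 + j)*(J + j))*(2 + j)*(J + j))*(-1/306) = -(-3 + (2 + j)*(J + j))*(2 + j)*(J + j)/306)
29872 - sqrt(24676 + Y(97, 89)) = 29872 - sqrt(24676 - (89**2 + 2*97 + 2*89 + 97*89)*(-3 + 89**2 + 2*97 + 2*89 + 97*89)/306) = 29872 - sqrt(24676 - (7921 + 194 + 178 + 8633)*(-3 + 7921 + 194 + 178 + 8633)/306) = 29872 - sqrt(24676 - 1/306*16926*16923) = 29872 - sqrt(24676 - 15913261/17) = 29872 - sqrt(-15493769/17) = 29872 - I*sqrt(263394073)/17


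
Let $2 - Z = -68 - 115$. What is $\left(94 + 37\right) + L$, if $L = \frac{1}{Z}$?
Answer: $\frac{24236}{185} \approx 131.01$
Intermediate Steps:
$Z = 185$ ($Z = 2 - \left(-68 - 115\right) = 2 - -183 = 2 + 183 = 185$)
$L = \frac{1}{185} \approx 0.0054054$
$\left(94 + 37\right) + L = \left(94 + 37\right) + \frac{1}{185} = 131 + \frac{1}{185} = \frac{24236}{185}$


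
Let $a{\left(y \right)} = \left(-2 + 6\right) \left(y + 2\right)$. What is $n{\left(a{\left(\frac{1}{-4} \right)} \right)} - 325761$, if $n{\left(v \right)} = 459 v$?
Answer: $-322548$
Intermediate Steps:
$a{\left(y \right)} = 8 + 4 y$ ($a{\left(y \right)} = 4 \left(2 + y\right) = 8 + 4 y$)
$n{\left(a{\left(\frac{1}{-4} \right)} \right)} - 325761 = 459 \left(8 + \frac{4}{-4}\right) - 325761 = 459 \left(8 + 4 \left(- \frac{1}{4}\right)\right) - 325761 = 459 \left(8 - 1\right) - 325761 = 459 \cdot 7 - 325761 = 3213 - 325761 = -322548$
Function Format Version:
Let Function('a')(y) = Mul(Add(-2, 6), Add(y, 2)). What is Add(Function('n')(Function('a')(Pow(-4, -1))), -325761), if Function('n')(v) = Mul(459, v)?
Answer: -322548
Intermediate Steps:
Function('a')(y) = Add(8, Mul(4, y)) (Function('a')(y) = Mul(4, Add(2, y)) = Add(8, Mul(4, y)))
Add(Function('n')(Function('a')(Pow(-4, -1))), -325761) = Add(Mul(459, Add(8, Mul(4, Pow(-4, -1)))), -325761) = Add(Mul(459, Add(8, Mul(4, Rational(-1, 4)))), -325761) = Add(Mul(459, Add(8, -1)), -325761) = Add(Mul(459, 7), -325761) = Add(3213, -325761) = -322548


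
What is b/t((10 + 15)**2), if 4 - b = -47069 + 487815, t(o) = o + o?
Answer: -220371/625 ≈ -352.59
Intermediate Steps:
t(o) = 2*o
b = -440742 (b = 4 - (-47069 + 487815) = 4 - 1*440746 = 4 - 440746 = -440742)
b/t((10 + 15)**2) = -440742*1/(2*(10 + 15)**2) = -440742/(2*25**2) = -440742/(2*625) = -440742/1250 = -440742*1/1250 = -220371/625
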